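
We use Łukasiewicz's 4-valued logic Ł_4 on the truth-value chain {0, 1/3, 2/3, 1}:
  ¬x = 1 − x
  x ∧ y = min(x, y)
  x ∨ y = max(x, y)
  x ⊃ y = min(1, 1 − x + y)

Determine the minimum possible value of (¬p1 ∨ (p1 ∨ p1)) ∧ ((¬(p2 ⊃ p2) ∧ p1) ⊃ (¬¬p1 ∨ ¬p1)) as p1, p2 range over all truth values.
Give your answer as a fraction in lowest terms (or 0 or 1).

Take p1 = 1/3, p2 = 0:
¬p1 = ¬1/3 = 2/3
p1 ∨ p1 = 1/3 ∨ 1/3 = 1/3
¬p1 ∨ (p1 ∨ p1) = 2/3 ∨ 1/3 = 2/3
p2 ⊃ p2 = 0 ⊃ 0 = 1
¬(p2 ⊃ p2) = ¬1 = 0
¬(p2 ⊃ p2) ∧ p1 = 0 ∧ 1/3 = 0
¬p1 = ¬1/3 = 2/3
¬¬p1 = ¬2/3 = 1/3
¬p1 = ¬1/3 = 2/3
¬¬p1 ∨ ¬p1 = 1/3 ∨ 2/3 = 2/3
(¬(p2 ⊃ p2) ∧ p1) ⊃ (¬¬p1 ∨ ¬p1) = 0 ⊃ 2/3 = 1
(¬p1 ∨ (p1 ∨ p1)) ∧ ((¬(p2 ⊃ p2) ∧ p1) ⊃ (¬¬p1 ∨ ¬p1)) = 2/3 ∧ 1 = 2/3
No assignment yields a value below 2/3, so this is the minimum.

2/3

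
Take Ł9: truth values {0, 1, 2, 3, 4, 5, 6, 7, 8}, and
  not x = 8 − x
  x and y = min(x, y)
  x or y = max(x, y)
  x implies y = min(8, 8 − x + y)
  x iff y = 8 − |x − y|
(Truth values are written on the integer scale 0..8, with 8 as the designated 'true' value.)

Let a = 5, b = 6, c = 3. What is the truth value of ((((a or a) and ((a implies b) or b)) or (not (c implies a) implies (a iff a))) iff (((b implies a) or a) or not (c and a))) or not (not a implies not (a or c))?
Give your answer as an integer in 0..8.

7

a or a = 5 or 5 = 5
a implies b = 5 implies 6 = 8
(a implies b) or b = 8 or 6 = 8
(a or a) and ((a implies b) or b) = 5 and 8 = 5
c implies a = 3 implies 5 = 8
not (c implies a) = not 8 = 0
a iff a = 5 iff 5 = 8
not (c implies a) implies (a iff a) = 0 implies 8 = 8
((a or a) and ((a implies b) or b)) or (not (c implies a) implies (a iff a)) = 5 or 8 = 8
b implies a = 6 implies 5 = 7
(b implies a) or a = 7 or 5 = 7
c and a = 3 and 5 = 3
not (c and a) = not 3 = 5
((b implies a) or a) or not (c and a) = 7 or 5 = 7
(((a or a) and ((a implies b) or b)) or (not (c implies a) implies (a iff a))) iff (((b implies a) or a) or not (c and a)) = 8 iff 7 = 7
not a = not 5 = 3
a or c = 5 or 3 = 5
not (a or c) = not 5 = 3
not a implies not (a or c) = 3 implies 3 = 8
not (not a implies not (a or c)) = not 8 = 0
((((a or a) and ((a implies b) or b)) or (not (c implies a) implies (a iff a))) iff (((b implies a) or a) or not (c and a))) or not (not a implies not (a or c)) = 7 or 0 = 7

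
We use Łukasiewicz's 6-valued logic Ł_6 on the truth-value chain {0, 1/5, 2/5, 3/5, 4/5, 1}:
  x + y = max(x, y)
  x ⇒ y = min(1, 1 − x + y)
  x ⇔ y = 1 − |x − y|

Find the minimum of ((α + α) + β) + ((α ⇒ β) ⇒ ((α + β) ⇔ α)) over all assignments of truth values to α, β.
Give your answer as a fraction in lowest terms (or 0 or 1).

3/5

Take α = 0, β = 2/5:
α + α = 0 + 0 = 0
(α + α) + β = 0 + 2/5 = 2/5
α ⇒ β = 0 ⇒ 2/5 = 1
α + β = 0 + 2/5 = 2/5
(α + β) ⇔ α = 2/5 ⇔ 0 = 3/5
(α ⇒ β) ⇒ ((α + β) ⇔ α) = 1 ⇒ 3/5 = 3/5
((α + α) + β) + ((α ⇒ β) ⇒ ((α + β) ⇔ α)) = 2/5 + 3/5 = 3/5
No assignment yields a value below 3/5, so this is the minimum.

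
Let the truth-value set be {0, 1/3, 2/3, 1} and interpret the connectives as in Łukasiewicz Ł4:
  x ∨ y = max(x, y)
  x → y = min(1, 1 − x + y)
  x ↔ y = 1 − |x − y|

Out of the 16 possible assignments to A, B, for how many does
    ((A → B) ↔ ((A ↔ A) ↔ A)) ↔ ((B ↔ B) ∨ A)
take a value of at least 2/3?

7

A = 0, B = 0 ↦ 0  <
A = 0, B = 1/3 ↦ 0  <
A = 0, B = 2/3 ↦ 0  <
A = 0, B = 1 ↦ 0  <
A = 1/3, B = 0 ↦ 2/3  ≥
A = 1/3, B = 1/3 ↦ 1/3  <
A = 1/3, B = 2/3 ↦ 1/3  <
A = 1/3, B = 1 ↦ 1/3  <
A = 2/3, B = 0 ↦ 2/3  ≥
A = 2/3, B = 1/3 ↦ 1  ≥
A = 2/3, B = 2/3 ↦ 2/3  ≥
A = 2/3, B = 1 ↦ 2/3  ≥
A = 1, B = 0 ↦ 0  <
A = 1, B = 1/3 ↦ 1/3  <
A = 1, B = 2/3 ↦ 2/3  ≥
A = 1, B = 1 ↦ 1  ≥
So 7 of the 16 assignments meet the threshold.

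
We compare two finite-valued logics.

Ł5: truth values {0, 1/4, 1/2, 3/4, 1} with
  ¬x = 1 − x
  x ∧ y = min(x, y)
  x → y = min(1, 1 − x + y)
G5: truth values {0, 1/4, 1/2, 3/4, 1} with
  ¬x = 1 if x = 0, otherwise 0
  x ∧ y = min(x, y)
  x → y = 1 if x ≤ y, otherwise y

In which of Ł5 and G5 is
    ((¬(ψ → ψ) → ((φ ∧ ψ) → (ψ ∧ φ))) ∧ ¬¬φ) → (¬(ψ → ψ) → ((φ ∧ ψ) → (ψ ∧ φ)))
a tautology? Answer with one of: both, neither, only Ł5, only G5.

In Ł5: every assignment gives 1 — tautology.
In G5: every assignment gives 1 — tautology.

both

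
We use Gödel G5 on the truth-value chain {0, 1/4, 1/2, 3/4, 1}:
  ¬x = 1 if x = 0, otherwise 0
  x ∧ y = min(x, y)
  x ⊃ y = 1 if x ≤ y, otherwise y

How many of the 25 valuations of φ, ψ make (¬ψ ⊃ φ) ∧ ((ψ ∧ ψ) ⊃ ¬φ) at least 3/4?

6

value 1: 5 assignments (counts)
value 3/4: 1 assignment (counts)
value 1/2: 1 assignment
value 1/4: 1 assignment
value 0: 17 assignments
So 6 of the 25 assignments meet the threshold.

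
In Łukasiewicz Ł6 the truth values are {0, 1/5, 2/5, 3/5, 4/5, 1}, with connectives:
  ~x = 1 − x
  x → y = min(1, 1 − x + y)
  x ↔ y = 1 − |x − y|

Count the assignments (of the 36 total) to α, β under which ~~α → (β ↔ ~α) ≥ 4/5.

30

value 1: 27 assignments (counts)
value 4/5: 3 assignments (counts)
value 3/5: 2 assignments
value 2/5: 2 assignments
value 1/5: 1 assignment
value 0: 1 assignment
So 30 of the 36 assignments meet the threshold.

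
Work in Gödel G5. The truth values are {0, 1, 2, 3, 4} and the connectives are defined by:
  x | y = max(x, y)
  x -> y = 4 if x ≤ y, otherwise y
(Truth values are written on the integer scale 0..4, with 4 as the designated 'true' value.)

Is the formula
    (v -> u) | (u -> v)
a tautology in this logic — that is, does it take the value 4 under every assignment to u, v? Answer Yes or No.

Yes

At u = 0, v = 1, for instance:
v -> u = 1 -> 0 = 0
u -> v = 0 -> 1 = 4
(v -> u) | (u -> v) = 0 | 4 = 4
and checking the remaining 24 assignments likewise gives ≥ 4 in every case.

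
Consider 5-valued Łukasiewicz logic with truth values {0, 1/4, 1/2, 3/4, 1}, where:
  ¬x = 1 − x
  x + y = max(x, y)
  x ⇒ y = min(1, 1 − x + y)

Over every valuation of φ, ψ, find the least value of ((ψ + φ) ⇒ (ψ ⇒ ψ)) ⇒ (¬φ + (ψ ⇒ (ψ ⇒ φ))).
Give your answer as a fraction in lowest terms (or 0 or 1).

1/2

Take φ = 1/2, ψ = 1:
ψ + φ = 1 + 1/2 = 1
ψ ⇒ ψ = 1 ⇒ 1 = 1
(ψ + φ) ⇒ (ψ ⇒ ψ) = 1 ⇒ 1 = 1
¬φ = ¬1/2 = 1/2
ψ ⇒ φ = 1 ⇒ 1/2 = 1/2
ψ ⇒ (ψ ⇒ φ) = 1 ⇒ 1/2 = 1/2
¬φ + (ψ ⇒ (ψ ⇒ φ)) = 1/2 + 1/2 = 1/2
((ψ + φ) ⇒ (ψ ⇒ ψ)) ⇒ (¬φ + (ψ ⇒ (ψ ⇒ φ))) = 1 ⇒ 1/2 = 1/2
No assignment yields a value below 1/2, so this is the minimum.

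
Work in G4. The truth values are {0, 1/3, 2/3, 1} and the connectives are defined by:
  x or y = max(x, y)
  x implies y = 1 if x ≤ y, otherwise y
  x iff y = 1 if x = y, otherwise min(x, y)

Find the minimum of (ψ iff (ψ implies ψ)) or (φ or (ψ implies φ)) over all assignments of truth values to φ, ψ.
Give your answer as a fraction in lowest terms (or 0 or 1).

1/3

Take φ = 0, ψ = 1/3:
ψ implies ψ = 1/3 implies 1/3 = 1
ψ iff (ψ implies ψ) = 1/3 iff 1 = 1/3
ψ implies φ = 1/3 implies 0 = 0
φ or (ψ implies φ) = 0 or 0 = 0
(ψ iff (ψ implies ψ)) or (φ or (ψ implies φ)) = 1/3 or 0 = 1/3
No assignment yields a value below 1/3, so this is the minimum.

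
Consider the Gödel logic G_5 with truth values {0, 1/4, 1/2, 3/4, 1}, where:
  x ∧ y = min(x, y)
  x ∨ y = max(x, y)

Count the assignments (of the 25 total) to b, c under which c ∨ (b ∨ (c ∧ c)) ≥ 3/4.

value 1: 9 assignments (counts)
value 3/4: 7 assignments (counts)
value 1/2: 5 assignments
value 1/4: 3 assignments
value 0: 1 assignment
So 16 of the 25 assignments meet the threshold.

16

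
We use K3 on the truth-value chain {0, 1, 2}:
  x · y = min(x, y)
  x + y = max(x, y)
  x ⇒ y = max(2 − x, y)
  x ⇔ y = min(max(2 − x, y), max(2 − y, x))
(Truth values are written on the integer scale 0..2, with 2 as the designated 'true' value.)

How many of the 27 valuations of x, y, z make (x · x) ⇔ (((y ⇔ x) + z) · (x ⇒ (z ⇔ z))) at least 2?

value 2: 5 assignments (counts)
value 1: 16 assignments
value 0: 6 assignments
So 5 of the 27 assignments meet the threshold.

5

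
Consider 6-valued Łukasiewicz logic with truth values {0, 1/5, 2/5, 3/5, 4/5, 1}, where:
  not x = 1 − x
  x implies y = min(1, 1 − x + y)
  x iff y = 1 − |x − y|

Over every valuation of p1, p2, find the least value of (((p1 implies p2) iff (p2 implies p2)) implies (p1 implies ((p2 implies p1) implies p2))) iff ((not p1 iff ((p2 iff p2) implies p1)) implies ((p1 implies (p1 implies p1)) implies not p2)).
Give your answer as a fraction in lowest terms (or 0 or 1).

Take p1 = 2/5, p2 = 1:
p1 implies p2 = 2/5 implies 1 = 1
p2 implies p2 = 1 implies 1 = 1
(p1 implies p2) iff (p2 implies p2) = 1 iff 1 = 1
p2 implies p1 = 1 implies 2/5 = 2/5
(p2 implies p1) implies p2 = 2/5 implies 1 = 1
p1 implies ((p2 implies p1) implies p2) = 2/5 implies 1 = 1
((p1 implies p2) iff (p2 implies p2)) implies (p1 implies ((p2 implies p1) implies p2)) = 1 implies 1 = 1
not p1 = not 2/5 = 3/5
p2 iff p2 = 1 iff 1 = 1
(p2 iff p2) implies p1 = 1 implies 2/5 = 2/5
not p1 iff ((p2 iff p2) implies p1) = 3/5 iff 2/5 = 4/5
p1 implies p1 = 2/5 implies 2/5 = 1
p1 implies (p1 implies p1) = 2/5 implies 1 = 1
not p2 = not 1 = 0
(p1 implies (p1 implies p1)) implies not p2 = 1 implies 0 = 0
(not p1 iff ((p2 iff p2) implies p1)) implies ((p1 implies (p1 implies p1)) implies not p2) = 4/5 implies 0 = 1/5
(((p1 implies p2) iff (p2 implies p2)) implies (p1 implies ((p2 implies p1) implies p2))) iff ((not p1 iff ((p2 iff p2) implies p1)) implies ((p1 implies (p1 implies p1)) implies not p2)) = 1 iff 1/5 = 1/5
No assignment yields a value below 1/5, so this is the minimum.

1/5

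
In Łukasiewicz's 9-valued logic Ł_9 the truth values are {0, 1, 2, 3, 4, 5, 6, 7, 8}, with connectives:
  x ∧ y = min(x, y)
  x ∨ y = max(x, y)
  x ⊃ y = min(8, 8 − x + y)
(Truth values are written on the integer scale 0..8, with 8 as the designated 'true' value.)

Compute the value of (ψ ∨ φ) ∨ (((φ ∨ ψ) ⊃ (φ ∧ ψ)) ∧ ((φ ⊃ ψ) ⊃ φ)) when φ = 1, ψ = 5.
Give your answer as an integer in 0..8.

ψ ∨ φ = 5 ∨ 1 = 5
φ ∨ ψ = 1 ∨ 5 = 5
φ ∧ ψ = 1 ∧ 5 = 1
(φ ∨ ψ) ⊃ (φ ∧ ψ) = 5 ⊃ 1 = 4
φ ⊃ ψ = 1 ⊃ 5 = 8
(φ ⊃ ψ) ⊃ φ = 8 ⊃ 1 = 1
((φ ∨ ψ) ⊃ (φ ∧ ψ)) ∧ ((φ ⊃ ψ) ⊃ φ) = 4 ∧ 1 = 1
(ψ ∨ φ) ∨ (((φ ∨ ψ) ⊃ (φ ∧ ψ)) ∧ ((φ ⊃ ψ) ⊃ φ)) = 5 ∨ 1 = 5

5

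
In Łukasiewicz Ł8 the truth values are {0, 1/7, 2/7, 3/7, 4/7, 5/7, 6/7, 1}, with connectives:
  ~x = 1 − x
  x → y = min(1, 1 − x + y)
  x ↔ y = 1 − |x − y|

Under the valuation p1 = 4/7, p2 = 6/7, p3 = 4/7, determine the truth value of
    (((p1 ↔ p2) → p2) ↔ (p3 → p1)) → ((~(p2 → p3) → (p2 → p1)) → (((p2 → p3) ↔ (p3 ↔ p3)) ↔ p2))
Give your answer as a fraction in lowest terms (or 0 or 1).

p1 ↔ p2 = 4/7 ↔ 6/7 = 5/7
(p1 ↔ p2) → p2 = 5/7 → 6/7 = 1
p3 → p1 = 4/7 → 4/7 = 1
((p1 ↔ p2) → p2) ↔ (p3 → p1) = 1 ↔ 1 = 1
p2 → p3 = 6/7 → 4/7 = 5/7
~(p2 → p3) = ~5/7 = 2/7
p2 → p1 = 6/7 → 4/7 = 5/7
~(p2 → p3) → (p2 → p1) = 2/7 → 5/7 = 1
p2 → p3 = 6/7 → 4/7 = 5/7
p3 ↔ p3 = 4/7 ↔ 4/7 = 1
(p2 → p3) ↔ (p3 ↔ p3) = 5/7 ↔ 1 = 5/7
((p2 → p3) ↔ (p3 ↔ p3)) ↔ p2 = 5/7 ↔ 6/7 = 6/7
(~(p2 → p3) → (p2 → p1)) → (((p2 → p3) ↔ (p3 ↔ p3)) ↔ p2) = 1 → 6/7 = 6/7
(((p1 ↔ p2) → p2) ↔ (p3 → p1)) → ((~(p2 → p3) → (p2 → p1)) → (((p2 → p3) ↔ (p3 ↔ p3)) ↔ p2)) = 1 → 6/7 = 6/7

6/7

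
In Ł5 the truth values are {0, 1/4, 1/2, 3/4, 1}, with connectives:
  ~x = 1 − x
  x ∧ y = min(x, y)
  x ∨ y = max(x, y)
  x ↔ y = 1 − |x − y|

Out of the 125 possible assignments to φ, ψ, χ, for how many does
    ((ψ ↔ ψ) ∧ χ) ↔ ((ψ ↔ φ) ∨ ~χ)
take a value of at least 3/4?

value 1: 25 assignments (counts)
value 3/4: 27 assignments (counts)
value 1/2: 37 assignments
value 1/4: 9 assignments
value 0: 27 assignments
So 52 of the 125 assignments meet the threshold.

52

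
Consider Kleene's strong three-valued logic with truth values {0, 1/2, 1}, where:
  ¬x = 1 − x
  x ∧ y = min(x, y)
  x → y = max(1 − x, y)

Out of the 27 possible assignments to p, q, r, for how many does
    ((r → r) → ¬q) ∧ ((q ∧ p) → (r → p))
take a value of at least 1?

9

value 1: 9 assignments (counts)
value 1/2: 12 assignments
value 0: 6 assignments
So 9 of the 27 assignments meet the threshold.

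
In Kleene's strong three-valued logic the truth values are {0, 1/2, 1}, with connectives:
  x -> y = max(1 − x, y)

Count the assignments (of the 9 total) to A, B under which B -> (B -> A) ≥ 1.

A = 0, B = 0 ↦ 1  ≥
A = 0, B = 1/2 ↦ 1/2  <
A = 0, B = 1 ↦ 0  <
A = 1/2, B = 0 ↦ 1  ≥
A = 1/2, B = 1/2 ↦ 1/2  <
A = 1/2, B = 1 ↦ 1/2  <
A = 1, B = 0 ↦ 1  ≥
A = 1, B = 1/2 ↦ 1  ≥
A = 1, B = 1 ↦ 1  ≥
So 5 of the 9 assignments meet the threshold.

5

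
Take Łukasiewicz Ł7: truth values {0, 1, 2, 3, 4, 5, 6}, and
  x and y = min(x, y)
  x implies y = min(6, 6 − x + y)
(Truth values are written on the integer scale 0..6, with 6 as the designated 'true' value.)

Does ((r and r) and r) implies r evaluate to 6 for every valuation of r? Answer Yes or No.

r = 0 ↦ 6
r = 1 ↦ 6
r = 2 ↦ 6
r = 3 ↦ 6
r = 4 ↦ 6
r = 5 ↦ 6
r = 6 ↦ 6
Every assignment gives a value ≥ 6.

Yes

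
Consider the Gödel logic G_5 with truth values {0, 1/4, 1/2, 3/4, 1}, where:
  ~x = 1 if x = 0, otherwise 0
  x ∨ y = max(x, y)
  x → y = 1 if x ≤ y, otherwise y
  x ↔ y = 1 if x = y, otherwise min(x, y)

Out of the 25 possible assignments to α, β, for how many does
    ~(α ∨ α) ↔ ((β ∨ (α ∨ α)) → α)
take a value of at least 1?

1

value 1: 1 assignment (counts)
value 0: 24 assignments
So 1 of the 25 assignments meets the threshold.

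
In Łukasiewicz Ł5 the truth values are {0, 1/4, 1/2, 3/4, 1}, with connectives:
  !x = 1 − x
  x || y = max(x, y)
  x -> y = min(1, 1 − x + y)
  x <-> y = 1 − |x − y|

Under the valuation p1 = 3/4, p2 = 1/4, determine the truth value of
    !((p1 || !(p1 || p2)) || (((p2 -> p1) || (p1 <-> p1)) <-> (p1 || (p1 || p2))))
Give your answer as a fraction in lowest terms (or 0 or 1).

p1 || p2 = 3/4 || 1/4 = 3/4
!(p1 || p2) = !3/4 = 1/4
p1 || !(p1 || p2) = 3/4 || 1/4 = 3/4
p2 -> p1 = 1/4 -> 3/4 = 1
p1 <-> p1 = 3/4 <-> 3/4 = 1
(p2 -> p1) || (p1 <-> p1) = 1 || 1 = 1
p1 || p2 = 3/4 || 1/4 = 3/4
p1 || (p1 || p2) = 3/4 || 3/4 = 3/4
((p2 -> p1) || (p1 <-> p1)) <-> (p1 || (p1 || p2)) = 1 <-> 3/4 = 3/4
(p1 || !(p1 || p2)) || (((p2 -> p1) || (p1 <-> p1)) <-> (p1 || (p1 || p2))) = 3/4 || 3/4 = 3/4
!((p1 || !(p1 || p2)) || (((p2 -> p1) || (p1 <-> p1)) <-> (p1 || (p1 || p2)))) = !3/4 = 1/4

1/4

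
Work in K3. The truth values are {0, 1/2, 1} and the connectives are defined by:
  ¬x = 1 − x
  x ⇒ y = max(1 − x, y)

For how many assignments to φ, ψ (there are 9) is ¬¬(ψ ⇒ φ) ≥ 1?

5

φ = 0, ψ = 0 ↦ 1  ≥
φ = 0, ψ = 1/2 ↦ 1/2  <
φ = 0, ψ = 1 ↦ 0  <
φ = 1/2, ψ = 0 ↦ 1  ≥
φ = 1/2, ψ = 1/2 ↦ 1/2  <
φ = 1/2, ψ = 1 ↦ 1/2  <
φ = 1, ψ = 0 ↦ 1  ≥
φ = 1, ψ = 1/2 ↦ 1  ≥
φ = 1, ψ = 1 ↦ 1  ≥
So 5 of the 9 assignments meet the threshold.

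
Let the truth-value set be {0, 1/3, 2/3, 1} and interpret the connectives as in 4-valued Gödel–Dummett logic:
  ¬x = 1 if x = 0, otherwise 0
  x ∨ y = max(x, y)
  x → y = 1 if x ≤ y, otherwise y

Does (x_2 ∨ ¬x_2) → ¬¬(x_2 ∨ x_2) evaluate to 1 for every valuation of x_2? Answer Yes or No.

No

Counterexample: take x_2 = 0.
¬x_2 = ¬0 = 1
x_2 ∨ ¬x_2 = 0 ∨ 1 = 1
x_2 ∨ x_2 = 0 ∨ 0 = 0
¬(x_2 ∨ x_2) = ¬0 = 1
¬¬(x_2 ∨ x_2) = ¬1 = 0
(x_2 ∨ ¬x_2) → ¬¬(x_2 ∨ x_2) = 1 → 0 = 0
This gives 0 ≠ 1.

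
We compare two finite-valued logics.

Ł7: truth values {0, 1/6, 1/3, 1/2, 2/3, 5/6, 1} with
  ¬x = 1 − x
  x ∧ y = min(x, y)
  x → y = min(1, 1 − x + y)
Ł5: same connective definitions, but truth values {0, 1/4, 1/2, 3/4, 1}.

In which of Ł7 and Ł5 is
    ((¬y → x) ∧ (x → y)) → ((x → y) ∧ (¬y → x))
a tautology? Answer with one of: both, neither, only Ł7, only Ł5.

both

In Ł7: every assignment gives 1 — tautology.
In Ł5: every assignment gives 1 — tautology.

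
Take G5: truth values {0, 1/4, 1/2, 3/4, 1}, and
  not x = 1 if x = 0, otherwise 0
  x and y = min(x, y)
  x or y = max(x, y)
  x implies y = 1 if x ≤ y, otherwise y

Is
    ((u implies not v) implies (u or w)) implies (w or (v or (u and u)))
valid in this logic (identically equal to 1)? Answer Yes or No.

No

Counterexample: take u = 1/4, v = 1/4, w = 0.
not v = not 1/4 = 0
u implies not v = 1/4 implies 0 = 0
u or w = 1/4 or 0 = 1/4
(u implies not v) implies (u or w) = 0 implies 1/4 = 1
u and u = 1/4 and 1/4 = 1/4
v or (u and u) = 1/4 or 1/4 = 1/4
w or (v or (u and u)) = 0 or 1/4 = 1/4
((u implies not v) implies (u or w)) implies (w or (v or (u and u))) = 1 implies 1/4 = 1/4
This gives 1/4 ≠ 1.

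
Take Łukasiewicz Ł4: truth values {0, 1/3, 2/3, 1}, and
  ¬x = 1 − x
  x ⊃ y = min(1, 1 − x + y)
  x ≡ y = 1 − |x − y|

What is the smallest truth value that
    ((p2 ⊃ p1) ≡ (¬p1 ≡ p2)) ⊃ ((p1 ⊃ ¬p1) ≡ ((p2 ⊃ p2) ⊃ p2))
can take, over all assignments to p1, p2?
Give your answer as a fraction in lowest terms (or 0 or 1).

Take p1 = 0, p2 = 1/3:
p2 ⊃ p1 = 1/3 ⊃ 0 = 2/3
¬p1 = ¬0 = 1
¬p1 ≡ p2 = 1 ≡ 1/3 = 1/3
(p2 ⊃ p1) ≡ (¬p1 ≡ p2) = 2/3 ≡ 1/3 = 2/3
¬p1 = ¬0 = 1
p1 ⊃ ¬p1 = 0 ⊃ 1 = 1
p2 ⊃ p2 = 1/3 ⊃ 1/3 = 1
(p2 ⊃ p2) ⊃ p2 = 1 ⊃ 1/3 = 1/3
(p1 ⊃ ¬p1) ≡ ((p2 ⊃ p2) ⊃ p2) = 1 ≡ 1/3 = 1/3
((p2 ⊃ p1) ≡ (¬p1 ≡ p2)) ⊃ ((p1 ⊃ ¬p1) ≡ ((p2 ⊃ p2) ⊃ p2)) = 2/3 ⊃ 1/3 = 2/3
No assignment yields a value below 2/3, so this is the minimum.

2/3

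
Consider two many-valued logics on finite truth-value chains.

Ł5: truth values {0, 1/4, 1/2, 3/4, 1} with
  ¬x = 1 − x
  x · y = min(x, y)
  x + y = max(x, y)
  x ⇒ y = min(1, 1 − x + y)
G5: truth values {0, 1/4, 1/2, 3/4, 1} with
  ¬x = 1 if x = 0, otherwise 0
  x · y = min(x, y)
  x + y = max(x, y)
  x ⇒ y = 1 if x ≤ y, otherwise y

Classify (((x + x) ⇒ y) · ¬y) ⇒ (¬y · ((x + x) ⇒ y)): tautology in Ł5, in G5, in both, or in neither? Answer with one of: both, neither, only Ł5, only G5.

both

In Ł5: every assignment gives 1 — tautology.
In G5: every assignment gives 1 — tautology.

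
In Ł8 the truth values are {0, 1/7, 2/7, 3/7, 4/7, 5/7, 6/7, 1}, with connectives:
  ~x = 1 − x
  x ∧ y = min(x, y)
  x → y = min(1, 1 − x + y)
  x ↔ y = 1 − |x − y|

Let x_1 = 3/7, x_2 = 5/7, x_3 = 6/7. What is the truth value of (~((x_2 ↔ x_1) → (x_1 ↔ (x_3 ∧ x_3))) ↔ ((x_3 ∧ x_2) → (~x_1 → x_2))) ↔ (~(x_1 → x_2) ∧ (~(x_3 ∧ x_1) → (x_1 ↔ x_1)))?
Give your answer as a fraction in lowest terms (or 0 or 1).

6/7

x_2 ↔ x_1 = 5/7 ↔ 3/7 = 5/7
x_3 ∧ x_3 = 6/7 ∧ 6/7 = 6/7
x_1 ↔ (x_3 ∧ x_3) = 3/7 ↔ 6/7 = 4/7
(x_2 ↔ x_1) → (x_1 ↔ (x_3 ∧ x_3)) = 5/7 → 4/7 = 6/7
~((x_2 ↔ x_1) → (x_1 ↔ (x_3 ∧ x_3))) = ~6/7 = 1/7
x_3 ∧ x_2 = 6/7 ∧ 5/7 = 5/7
~x_1 = ~3/7 = 4/7
~x_1 → x_2 = 4/7 → 5/7 = 1
(x_3 ∧ x_2) → (~x_1 → x_2) = 5/7 → 1 = 1
~((x_2 ↔ x_1) → (x_1 ↔ (x_3 ∧ x_3))) ↔ ((x_3 ∧ x_2) → (~x_1 → x_2)) = 1/7 ↔ 1 = 1/7
x_1 → x_2 = 3/7 → 5/7 = 1
~(x_1 → x_2) = ~1 = 0
x_3 ∧ x_1 = 6/7 ∧ 3/7 = 3/7
~(x_3 ∧ x_1) = ~3/7 = 4/7
x_1 ↔ x_1 = 3/7 ↔ 3/7 = 1
~(x_3 ∧ x_1) → (x_1 ↔ x_1) = 4/7 → 1 = 1
~(x_1 → x_2) ∧ (~(x_3 ∧ x_1) → (x_1 ↔ x_1)) = 0 ∧ 1 = 0
(~((x_2 ↔ x_1) → (x_1 ↔ (x_3 ∧ x_3))) ↔ ((x_3 ∧ x_2) → (~x_1 → x_2))) ↔ (~(x_1 → x_2) ∧ (~(x_3 ∧ x_1) → (x_1 ↔ x_1))) = 1/7 ↔ 0 = 6/7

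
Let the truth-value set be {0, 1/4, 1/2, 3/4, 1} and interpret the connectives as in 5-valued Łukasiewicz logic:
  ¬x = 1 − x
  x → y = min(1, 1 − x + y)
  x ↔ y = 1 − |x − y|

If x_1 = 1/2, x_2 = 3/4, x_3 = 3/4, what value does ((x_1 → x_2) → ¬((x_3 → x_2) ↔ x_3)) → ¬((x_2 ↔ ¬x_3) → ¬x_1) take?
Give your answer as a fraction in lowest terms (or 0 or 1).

3/4

x_1 → x_2 = 1/2 → 3/4 = 1
x_3 → x_2 = 3/4 → 3/4 = 1
(x_3 → x_2) ↔ x_3 = 1 ↔ 3/4 = 3/4
¬((x_3 → x_2) ↔ x_3) = ¬3/4 = 1/4
(x_1 → x_2) → ¬((x_3 → x_2) ↔ x_3) = 1 → 1/4 = 1/4
¬x_3 = ¬3/4 = 1/4
x_2 ↔ ¬x_3 = 3/4 ↔ 1/4 = 1/2
¬x_1 = ¬1/2 = 1/2
(x_2 ↔ ¬x_3) → ¬x_1 = 1/2 → 1/2 = 1
¬((x_2 ↔ ¬x_3) → ¬x_1) = ¬1 = 0
((x_1 → x_2) → ¬((x_3 → x_2) ↔ x_3)) → ¬((x_2 ↔ ¬x_3) → ¬x_1) = 1/4 → 0 = 3/4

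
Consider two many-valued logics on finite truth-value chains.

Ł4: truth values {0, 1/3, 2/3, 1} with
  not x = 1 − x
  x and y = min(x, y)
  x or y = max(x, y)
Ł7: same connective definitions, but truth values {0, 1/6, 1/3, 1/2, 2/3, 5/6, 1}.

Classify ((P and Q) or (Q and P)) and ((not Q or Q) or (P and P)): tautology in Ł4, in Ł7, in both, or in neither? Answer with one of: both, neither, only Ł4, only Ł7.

neither

In Ł4: at P = 0, Q = 0 the value is 0 — not a tautology.
In Ł7: at P = 0, Q = 0 the value is 0 — not a tautology.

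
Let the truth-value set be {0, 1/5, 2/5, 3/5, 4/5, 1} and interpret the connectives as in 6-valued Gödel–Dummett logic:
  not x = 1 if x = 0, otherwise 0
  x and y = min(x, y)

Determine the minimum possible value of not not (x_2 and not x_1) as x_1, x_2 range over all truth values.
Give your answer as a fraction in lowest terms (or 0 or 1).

0

Take x_1 = 0, x_2 = 0:
not x_1 = not 0 = 1
x_2 and not x_1 = 0 and 1 = 0
not (x_2 and not x_1) = not 0 = 1
not not (x_2 and not x_1) = not 1 = 0
No assignment yields a value below 0, so this is the minimum.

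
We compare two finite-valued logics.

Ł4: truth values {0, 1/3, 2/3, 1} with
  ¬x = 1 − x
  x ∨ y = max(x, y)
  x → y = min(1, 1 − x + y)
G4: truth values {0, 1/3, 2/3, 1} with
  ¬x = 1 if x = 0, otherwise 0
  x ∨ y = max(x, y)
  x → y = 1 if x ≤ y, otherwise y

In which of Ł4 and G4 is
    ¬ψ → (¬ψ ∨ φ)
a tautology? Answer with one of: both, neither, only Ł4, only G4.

both

In Ł4: every assignment gives 1 — tautology.
In G4: every assignment gives 1 — tautology.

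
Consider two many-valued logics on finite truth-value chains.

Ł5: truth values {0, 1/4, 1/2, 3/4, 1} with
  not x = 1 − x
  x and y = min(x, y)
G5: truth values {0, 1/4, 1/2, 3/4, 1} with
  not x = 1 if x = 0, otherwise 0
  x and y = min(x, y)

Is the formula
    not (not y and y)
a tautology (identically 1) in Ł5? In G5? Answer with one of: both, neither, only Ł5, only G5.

only G5

In Ł5: at y = 1/4 the value is 3/4 — not a tautology.
In G5: every assignment gives 1 — tautology.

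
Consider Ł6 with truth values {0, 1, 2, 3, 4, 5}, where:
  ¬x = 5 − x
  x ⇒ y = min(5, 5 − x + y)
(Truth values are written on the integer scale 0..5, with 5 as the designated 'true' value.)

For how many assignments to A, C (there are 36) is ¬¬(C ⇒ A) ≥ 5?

value 5: 21 assignments (counts)
value 4: 5 assignments
value 3: 4 assignments
value 2: 3 assignments
value 1: 2 assignments
value 0: 1 assignment
So 21 of the 36 assignments meet the threshold.

21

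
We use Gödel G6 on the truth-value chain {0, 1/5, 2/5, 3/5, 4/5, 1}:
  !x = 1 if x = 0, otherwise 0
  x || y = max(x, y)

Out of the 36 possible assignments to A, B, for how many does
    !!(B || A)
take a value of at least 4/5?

35

value 1: 35 assignments (counts)
value 0: 1 assignment
So 35 of the 36 assignments meet the threshold.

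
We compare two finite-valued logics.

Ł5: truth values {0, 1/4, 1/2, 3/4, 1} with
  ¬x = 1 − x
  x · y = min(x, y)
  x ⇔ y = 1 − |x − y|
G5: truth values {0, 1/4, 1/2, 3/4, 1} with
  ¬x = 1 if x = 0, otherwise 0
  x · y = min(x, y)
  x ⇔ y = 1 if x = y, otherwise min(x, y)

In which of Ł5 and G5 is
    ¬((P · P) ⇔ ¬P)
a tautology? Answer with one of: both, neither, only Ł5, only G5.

In Ł5: at P = 1/4 the value is 1/2 — not a tautology.
In G5: every assignment gives 1 — tautology.

only G5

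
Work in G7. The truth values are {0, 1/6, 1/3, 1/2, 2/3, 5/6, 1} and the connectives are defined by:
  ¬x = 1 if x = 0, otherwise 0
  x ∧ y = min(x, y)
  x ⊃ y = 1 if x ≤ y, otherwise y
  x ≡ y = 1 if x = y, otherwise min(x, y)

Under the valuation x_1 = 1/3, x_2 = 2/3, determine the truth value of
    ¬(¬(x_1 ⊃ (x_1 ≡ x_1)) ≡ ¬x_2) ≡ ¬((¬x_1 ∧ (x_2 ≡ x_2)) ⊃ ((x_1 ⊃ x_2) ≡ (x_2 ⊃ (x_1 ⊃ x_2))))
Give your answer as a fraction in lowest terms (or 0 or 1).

x_1 ≡ x_1 = 1/3 ≡ 1/3 = 1
x_1 ⊃ (x_1 ≡ x_1) = 1/3 ⊃ 1 = 1
¬(x_1 ⊃ (x_1 ≡ x_1)) = ¬1 = 0
¬x_2 = ¬2/3 = 0
¬(x_1 ⊃ (x_1 ≡ x_1)) ≡ ¬x_2 = 0 ≡ 0 = 1
¬(¬(x_1 ⊃ (x_1 ≡ x_1)) ≡ ¬x_2) = ¬1 = 0
¬x_1 = ¬1/3 = 0
x_2 ≡ x_2 = 2/3 ≡ 2/3 = 1
¬x_1 ∧ (x_2 ≡ x_2) = 0 ∧ 1 = 0
x_1 ⊃ x_2 = 1/3 ⊃ 2/3 = 1
x_1 ⊃ x_2 = 1/3 ⊃ 2/3 = 1
x_2 ⊃ (x_1 ⊃ x_2) = 2/3 ⊃ 1 = 1
(x_1 ⊃ x_2) ≡ (x_2 ⊃ (x_1 ⊃ x_2)) = 1 ≡ 1 = 1
(¬x_1 ∧ (x_2 ≡ x_2)) ⊃ ((x_1 ⊃ x_2) ≡ (x_2 ⊃ (x_1 ⊃ x_2))) = 0 ⊃ 1 = 1
¬((¬x_1 ∧ (x_2 ≡ x_2)) ⊃ ((x_1 ⊃ x_2) ≡ (x_2 ⊃ (x_1 ⊃ x_2)))) = ¬1 = 0
¬(¬(x_1 ⊃ (x_1 ≡ x_1)) ≡ ¬x_2) ≡ ¬((¬x_1 ∧ (x_2 ≡ x_2)) ⊃ ((x_1 ⊃ x_2) ≡ (x_2 ⊃ (x_1 ⊃ x_2)))) = 0 ≡ 0 = 1

1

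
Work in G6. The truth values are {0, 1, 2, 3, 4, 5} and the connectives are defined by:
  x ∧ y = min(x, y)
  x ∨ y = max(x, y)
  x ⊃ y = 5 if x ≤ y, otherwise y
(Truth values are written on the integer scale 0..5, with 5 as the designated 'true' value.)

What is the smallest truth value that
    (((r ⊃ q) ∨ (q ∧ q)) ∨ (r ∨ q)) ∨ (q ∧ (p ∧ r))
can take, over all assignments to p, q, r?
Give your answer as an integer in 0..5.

Take p = 0, q = 0, r = 1:
r ⊃ q = 1 ⊃ 0 = 0
q ∧ q = 0 ∧ 0 = 0
(r ⊃ q) ∨ (q ∧ q) = 0 ∨ 0 = 0
r ∨ q = 1 ∨ 0 = 1
((r ⊃ q) ∨ (q ∧ q)) ∨ (r ∨ q) = 0 ∨ 1 = 1
p ∧ r = 0 ∧ 1 = 0
q ∧ (p ∧ r) = 0 ∧ 0 = 0
(((r ⊃ q) ∨ (q ∧ q)) ∨ (r ∨ q)) ∨ (q ∧ (p ∧ r)) = 1 ∨ 0 = 1
No assignment yields a value below 1, so this is the minimum.

1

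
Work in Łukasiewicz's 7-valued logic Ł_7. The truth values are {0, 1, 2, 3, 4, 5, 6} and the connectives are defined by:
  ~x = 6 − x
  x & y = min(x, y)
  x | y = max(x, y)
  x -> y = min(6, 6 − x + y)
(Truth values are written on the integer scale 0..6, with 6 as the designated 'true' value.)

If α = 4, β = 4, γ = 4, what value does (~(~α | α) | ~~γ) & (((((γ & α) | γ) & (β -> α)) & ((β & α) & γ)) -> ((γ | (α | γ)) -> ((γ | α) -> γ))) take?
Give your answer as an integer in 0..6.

~α = ~4 = 2
~α | α = 2 | 4 = 4
~(~α | α) = ~4 = 2
~γ = ~4 = 2
~~γ = ~2 = 4
~(~α | α) | ~~γ = 2 | 4 = 4
γ & α = 4 & 4 = 4
(γ & α) | γ = 4 | 4 = 4
β -> α = 4 -> 4 = 6
((γ & α) | γ) & (β -> α) = 4 & 6 = 4
β & α = 4 & 4 = 4
(β & α) & γ = 4 & 4 = 4
(((γ & α) | γ) & (β -> α)) & ((β & α) & γ) = 4 & 4 = 4
α | γ = 4 | 4 = 4
γ | (α | γ) = 4 | 4 = 4
γ | α = 4 | 4 = 4
(γ | α) -> γ = 4 -> 4 = 6
(γ | (α | γ)) -> ((γ | α) -> γ) = 4 -> 6 = 6
((((γ & α) | γ) & (β -> α)) & ((β & α) & γ)) -> ((γ | (α | γ)) -> ((γ | α) -> γ)) = 4 -> 6 = 6
(~(~α | α) | ~~γ) & (((((γ & α) | γ) & (β -> α)) & ((β & α) & γ)) -> ((γ | (α | γ)) -> ((γ | α) -> γ))) = 4 & 6 = 4

4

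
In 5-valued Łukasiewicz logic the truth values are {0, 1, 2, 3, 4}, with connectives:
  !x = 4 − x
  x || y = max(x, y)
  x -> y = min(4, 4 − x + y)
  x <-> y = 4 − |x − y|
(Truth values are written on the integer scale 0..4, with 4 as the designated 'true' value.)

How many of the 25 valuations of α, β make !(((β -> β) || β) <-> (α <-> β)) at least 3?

value 4: 2 assignments (counts)
value 3: 4 assignments (counts)
value 2: 6 assignments
value 1: 8 assignments
value 0: 5 assignments
So 6 of the 25 assignments meet the threshold.

6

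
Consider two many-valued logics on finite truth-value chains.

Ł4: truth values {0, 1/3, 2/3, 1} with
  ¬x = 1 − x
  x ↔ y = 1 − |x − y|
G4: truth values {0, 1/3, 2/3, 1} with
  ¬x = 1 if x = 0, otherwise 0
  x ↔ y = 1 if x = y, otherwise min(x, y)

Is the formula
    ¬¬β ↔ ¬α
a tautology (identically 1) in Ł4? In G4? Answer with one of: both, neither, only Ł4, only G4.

In Ł4: at α = 0, β = 0 the value is 0 — not a tautology.
In G4: at α = 0, β = 0 the value is 0 — not a tautology.

neither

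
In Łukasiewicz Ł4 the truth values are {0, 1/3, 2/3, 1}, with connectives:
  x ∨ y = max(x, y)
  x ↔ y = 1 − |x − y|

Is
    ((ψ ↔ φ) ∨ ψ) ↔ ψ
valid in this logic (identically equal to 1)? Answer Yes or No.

Counterexample: take φ = 0, ψ = 0.
ψ ↔ φ = 0 ↔ 0 = 1
(ψ ↔ φ) ∨ ψ = 1 ∨ 0 = 1
((ψ ↔ φ) ∨ ψ) ↔ ψ = 1 ↔ 0 = 0
This gives 0 ≠ 1.

No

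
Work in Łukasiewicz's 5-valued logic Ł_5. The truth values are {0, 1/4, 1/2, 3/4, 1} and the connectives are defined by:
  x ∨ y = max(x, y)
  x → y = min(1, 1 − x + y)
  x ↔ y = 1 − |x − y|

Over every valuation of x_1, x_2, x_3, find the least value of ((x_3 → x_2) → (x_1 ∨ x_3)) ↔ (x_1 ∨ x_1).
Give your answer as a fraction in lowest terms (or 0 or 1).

0

Take x_1 = 0, x_2 = 0, x_3 = 1/2:
x_3 → x_2 = 1/2 → 0 = 1/2
x_1 ∨ x_3 = 0 ∨ 1/2 = 1/2
(x_3 → x_2) → (x_1 ∨ x_3) = 1/2 → 1/2 = 1
x_1 ∨ x_1 = 0 ∨ 0 = 0
((x_3 → x_2) → (x_1 ∨ x_3)) ↔ (x_1 ∨ x_1) = 1 ↔ 0 = 0
No assignment yields a value below 0, so this is the minimum.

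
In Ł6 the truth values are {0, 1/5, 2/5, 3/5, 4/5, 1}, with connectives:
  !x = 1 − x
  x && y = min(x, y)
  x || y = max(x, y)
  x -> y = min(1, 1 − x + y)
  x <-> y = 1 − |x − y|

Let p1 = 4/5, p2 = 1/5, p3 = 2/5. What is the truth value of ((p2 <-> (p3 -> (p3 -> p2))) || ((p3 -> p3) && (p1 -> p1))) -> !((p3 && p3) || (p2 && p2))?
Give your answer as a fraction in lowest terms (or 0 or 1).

p3 -> p2 = 2/5 -> 1/5 = 4/5
p3 -> (p3 -> p2) = 2/5 -> 4/5 = 1
p2 <-> (p3 -> (p3 -> p2)) = 1/5 <-> 1 = 1/5
p3 -> p3 = 2/5 -> 2/5 = 1
p1 -> p1 = 4/5 -> 4/5 = 1
(p3 -> p3) && (p1 -> p1) = 1 && 1 = 1
(p2 <-> (p3 -> (p3 -> p2))) || ((p3 -> p3) && (p1 -> p1)) = 1/5 || 1 = 1
p3 && p3 = 2/5 && 2/5 = 2/5
p2 && p2 = 1/5 && 1/5 = 1/5
(p3 && p3) || (p2 && p2) = 2/5 || 1/5 = 2/5
!((p3 && p3) || (p2 && p2)) = !2/5 = 3/5
((p2 <-> (p3 -> (p3 -> p2))) || ((p3 -> p3) && (p1 -> p1))) -> !((p3 && p3) || (p2 && p2)) = 1 -> 3/5 = 3/5

3/5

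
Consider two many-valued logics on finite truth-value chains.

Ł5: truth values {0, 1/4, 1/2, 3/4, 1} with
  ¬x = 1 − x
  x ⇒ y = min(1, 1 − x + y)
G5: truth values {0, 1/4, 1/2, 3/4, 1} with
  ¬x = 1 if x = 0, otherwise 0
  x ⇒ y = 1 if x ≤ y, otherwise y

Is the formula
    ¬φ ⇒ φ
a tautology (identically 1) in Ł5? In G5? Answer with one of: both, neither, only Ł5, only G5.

neither

In Ł5: at φ = 0 the value is 0 — not a tautology.
In G5: at φ = 0 the value is 0 — not a tautology.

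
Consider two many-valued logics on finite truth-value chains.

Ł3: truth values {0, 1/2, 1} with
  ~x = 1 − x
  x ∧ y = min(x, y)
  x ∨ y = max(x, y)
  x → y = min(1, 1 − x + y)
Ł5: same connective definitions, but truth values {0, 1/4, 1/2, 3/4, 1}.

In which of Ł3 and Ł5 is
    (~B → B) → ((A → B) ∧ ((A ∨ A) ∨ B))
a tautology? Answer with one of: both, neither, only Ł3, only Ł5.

In Ł3: at A = 0, B = 1/2 the value is 1/2 — not a tautology.
In Ł5: at A = 0, B = 1/4 the value is 3/4 — not a tautology.

neither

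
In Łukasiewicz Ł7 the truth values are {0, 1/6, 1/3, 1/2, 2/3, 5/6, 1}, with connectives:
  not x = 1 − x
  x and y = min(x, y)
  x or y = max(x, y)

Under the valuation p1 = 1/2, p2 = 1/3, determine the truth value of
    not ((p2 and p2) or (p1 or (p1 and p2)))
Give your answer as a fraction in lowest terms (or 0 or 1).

p2 and p2 = 1/3 and 1/3 = 1/3
p1 and p2 = 1/2 and 1/3 = 1/3
p1 or (p1 and p2) = 1/2 or 1/3 = 1/2
(p2 and p2) or (p1 or (p1 and p2)) = 1/3 or 1/2 = 1/2
not ((p2 and p2) or (p1 or (p1 and p2))) = not 1/2 = 1/2

1/2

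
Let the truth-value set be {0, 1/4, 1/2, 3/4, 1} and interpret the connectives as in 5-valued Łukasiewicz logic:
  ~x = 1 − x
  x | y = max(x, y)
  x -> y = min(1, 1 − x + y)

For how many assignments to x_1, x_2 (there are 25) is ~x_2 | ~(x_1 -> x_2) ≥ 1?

5

value 1: 5 assignments (counts)
value 3/4: 5 assignments
value 1/2: 5 assignments
value 1/4: 5 assignments
value 0: 5 assignments
So 5 of the 25 assignments meet the threshold.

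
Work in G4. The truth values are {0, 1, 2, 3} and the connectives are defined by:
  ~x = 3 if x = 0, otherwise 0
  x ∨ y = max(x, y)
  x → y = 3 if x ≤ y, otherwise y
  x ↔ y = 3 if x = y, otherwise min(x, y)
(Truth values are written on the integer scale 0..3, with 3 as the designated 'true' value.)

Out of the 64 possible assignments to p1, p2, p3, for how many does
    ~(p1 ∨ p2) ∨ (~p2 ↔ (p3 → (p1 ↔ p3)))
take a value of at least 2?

23

value 3: 22 assignments (counts)
value 2: 1 assignment (counts)
value 1: 2 assignments
value 0: 39 assignments
So 23 of the 64 assignments meet the threshold.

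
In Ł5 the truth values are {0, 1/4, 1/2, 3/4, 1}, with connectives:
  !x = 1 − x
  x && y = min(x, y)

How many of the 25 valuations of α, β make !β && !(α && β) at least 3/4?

value 1: 5 assignments (counts)
value 3/4: 5 assignments (counts)
value 1/2: 5 assignments
value 1/4: 5 assignments
value 0: 5 assignments
So 10 of the 25 assignments meet the threshold.

10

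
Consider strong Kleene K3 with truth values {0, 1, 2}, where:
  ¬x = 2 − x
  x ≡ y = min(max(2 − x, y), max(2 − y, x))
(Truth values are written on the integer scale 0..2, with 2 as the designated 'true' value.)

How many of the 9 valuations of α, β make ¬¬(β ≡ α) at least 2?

2

α = 0, β = 0 ↦ 2  ≥
α = 0, β = 1 ↦ 1  <
α = 0, β = 2 ↦ 0  <
α = 1, β = 0 ↦ 1  <
α = 1, β = 1 ↦ 1  <
α = 1, β = 2 ↦ 1  <
α = 2, β = 0 ↦ 0  <
α = 2, β = 1 ↦ 1  <
α = 2, β = 2 ↦ 2  ≥
So 2 of the 9 assignments meet the threshold.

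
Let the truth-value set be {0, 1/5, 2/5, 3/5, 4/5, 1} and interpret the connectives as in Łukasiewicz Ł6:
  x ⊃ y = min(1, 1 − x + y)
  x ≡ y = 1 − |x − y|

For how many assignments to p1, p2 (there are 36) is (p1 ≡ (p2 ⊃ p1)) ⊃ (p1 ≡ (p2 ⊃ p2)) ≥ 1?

value 1: 21 assignments (counts)
value 4/5: 5 assignments
value 3/5: 4 assignments
value 2/5: 3 assignments
value 1/5: 2 assignments
value 0: 1 assignment
So 21 of the 36 assignments meet the threshold.

21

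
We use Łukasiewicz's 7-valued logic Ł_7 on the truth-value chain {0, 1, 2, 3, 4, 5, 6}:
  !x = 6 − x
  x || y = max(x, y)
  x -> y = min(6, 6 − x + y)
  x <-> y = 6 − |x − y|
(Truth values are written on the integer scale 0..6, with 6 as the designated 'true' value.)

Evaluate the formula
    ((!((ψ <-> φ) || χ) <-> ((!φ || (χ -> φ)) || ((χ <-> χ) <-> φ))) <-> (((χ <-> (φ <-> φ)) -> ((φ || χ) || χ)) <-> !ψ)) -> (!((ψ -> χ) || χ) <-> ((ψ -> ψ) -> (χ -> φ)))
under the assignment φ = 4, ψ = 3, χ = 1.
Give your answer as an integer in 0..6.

ψ <-> φ = 3 <-> 4 = 5
(ψ <-> φ) || χ = 5 || 1 = 5
!((ψ <-> φ) || χ) = !5 = 1
!φ = !4 = 2
χ -> φ = 1 -> 4 = 6
!φ || (χ -> φ) = 2 || 6 = 6
χ <-> χ = 1 <-> 1 = 6
(χ <-> χ) <-> φ = 6 <-> 4 = 4
(!φ || (χ -> φ)) || ((χ <-> χ) <-> φ) = 6 || 4 = 6
!((ψ <-> φ) || χ) <-> ((!φ || (χ -> φ)) || ((χ <-> χ) <-> φ)) = 1 <-> 6 = 1
φ <-> φ = 4 <-> 4 = 6
χ <-> (φ <-> φ) = 1 <-> 6 = 1
φ || χ = 4 || 1 = 4
(φ || χ) || χ = 4 || 1 = 4
(χ <-> (φ <-> φ)) -> ((φ || χ) || χ) = 1 -> 4 = 6
!ψ = !3 = 3
((χ <-> (φ <-> φ)) -> ((φ || χ) || χ)) <-> !ψ = 6 <-> 3 = 3
(!((ψ <-> φ) || χ) <-> ((!φ || (χ -> φ)) || ((χ <-> χ) <-> φ))) <-> (((χ <-> (φ <-> φ)) -> ((φ || χ) || χ)) <-> !ψ) = 1 <-> 3 = 4
ψ -> χ = 3 -> 1 = 4
(ψ -> χ) || χ = 4 || 1 = 4
!((ψ -> χ) || χ) = !4 = 2
ψ -> ψ = 3 -> 3 = 6
χ -> φ = 1 -> 4 = 6
(ψ -> ψ) -> (χ -> φ) = 6 -> 6 = 6
!((ψ -> χ) || χ) <-> ((ψ -> ψ) -> (χ -> φ)) = 2 <-> 6 = 2
((!((ψ <-> φ) || χ) <-> ((!φ || (χ -> φ)) || ((χ <-> χ) <-> φ))) <-> (((χ <-> (φ <-> φ)) -> ((φ || χ) || χ)) <-> !ψ)) -> (!((ψ -> χ) || χ) <-> ((ψ -> ψ) -> (χ -> φ))) = 4 -> 2 = 4

4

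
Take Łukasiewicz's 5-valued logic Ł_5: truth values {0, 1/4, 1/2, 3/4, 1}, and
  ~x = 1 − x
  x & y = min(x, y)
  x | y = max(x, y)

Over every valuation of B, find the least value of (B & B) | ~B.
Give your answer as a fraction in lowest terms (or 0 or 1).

1/2

Take B = 1/2:
B & B = 1/2 & 1/2 = 1/2
~B = ~1/2 = 1/2
(B & B) | ~B = 1/2 | 1/2 = 1/2
No assignment yields a value below 1/2, so this is the minimum.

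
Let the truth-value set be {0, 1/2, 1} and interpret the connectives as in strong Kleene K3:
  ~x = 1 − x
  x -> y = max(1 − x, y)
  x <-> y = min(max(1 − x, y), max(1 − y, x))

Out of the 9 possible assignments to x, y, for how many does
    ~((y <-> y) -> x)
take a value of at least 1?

2

x = 0, y = 0 ↦ 1  ≥
x = 0, y = 1/2 ↦ 1/2  <
x = 0, y = 1 ↦ 1  ≥
x = 1/2, y = 0 ↦ 1/2  <
x = 1/2, y = 1/2 ↦ 1/2  <
x = 1/2, y = 1 ↦ 1/2  <
x = 1, y = 0 ↦ 0  <
x = 1, y = 1/2 ↦ 0  <
x = 1, y = 1 ↦ 0  <
So 2 of the 9 assignments meet the threshold.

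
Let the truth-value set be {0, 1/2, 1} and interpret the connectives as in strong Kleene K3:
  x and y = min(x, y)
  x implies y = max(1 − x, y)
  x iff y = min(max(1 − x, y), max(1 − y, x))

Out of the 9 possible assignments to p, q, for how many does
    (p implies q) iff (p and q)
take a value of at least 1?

p = 0, q = 0 ↦ 0  <
p = 0, q = 1/2 ↦ 0  <
p = 0, q = 1 ↦ 0  <
p = 1/2, q = 0 ↦ 1/2  <
p = 1/2, q = 1/2 ↦ 1/2  <
p = 1/2, q = 1 ↦ 1/2  <
p = 1, q = 0 ↦ 1  ≥
p = 1, q = 1/2 ↦ 1/2  <
p = 1, q = 1 ↦ 1  ≥
So 2 of the 9 assignments meet the threshold.

2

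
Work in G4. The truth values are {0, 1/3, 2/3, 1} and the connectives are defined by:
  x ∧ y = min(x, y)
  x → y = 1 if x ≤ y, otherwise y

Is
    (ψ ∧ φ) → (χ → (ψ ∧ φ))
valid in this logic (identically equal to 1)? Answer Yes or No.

Yes

At φ = 2/3, ψ = 1/3, χ = 2/3, for instance:
ψ ∧ φ = 1/3 ∧ 2/3 = 1/3
χ → (ψ ∧ φ) = 2/3 → 1/3 = 1/3
(ψ ∧ φ) → (χ → (ψ ∧ φ)) = 1/3 → 1/3 = 1
and checking the remaining 63 assignments likewise gives ≥ 1 in every case.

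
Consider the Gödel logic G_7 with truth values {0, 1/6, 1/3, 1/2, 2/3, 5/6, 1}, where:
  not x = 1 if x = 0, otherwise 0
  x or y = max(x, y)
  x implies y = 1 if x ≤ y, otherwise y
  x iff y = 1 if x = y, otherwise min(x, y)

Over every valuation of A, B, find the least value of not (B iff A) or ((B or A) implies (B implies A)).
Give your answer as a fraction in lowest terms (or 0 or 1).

Take A = 1/6, B = 1/3:
B iff A = 1/3 iff 1/6 = 1/6
not (B iff A) = not 1/6 = 0
B or A = 1/3 or 1/6 = 1/3
B implies A = 1/3 implies 1/6 = 1/6
(B or A) implies (B implies A) = 1/3 implies 1/6 = 1/6
not (B iff A) or ((B or A) implies (B implies A)) = 0 or 1/6 = 1/6
No assignment yields a value below 1/6, so this is the minimum.

1/6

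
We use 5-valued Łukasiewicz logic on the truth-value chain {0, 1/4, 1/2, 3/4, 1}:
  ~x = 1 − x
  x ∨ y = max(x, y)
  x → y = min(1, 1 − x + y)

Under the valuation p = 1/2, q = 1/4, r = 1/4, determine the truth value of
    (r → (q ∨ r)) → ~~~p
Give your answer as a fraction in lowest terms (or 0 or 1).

q ∨ r = 1/4 ∨ 1/4 = 1/4
r → (q ∨ r) = 1/4 → 1/4 = 1
~p = ~1/2 = 1/2
~~p = ~1/2 = 1/2
~~~p = ~1/2 = 1/2
(r → (q ∨ r)) → ~~~p = 1 → 1/2 = 1/2

1/2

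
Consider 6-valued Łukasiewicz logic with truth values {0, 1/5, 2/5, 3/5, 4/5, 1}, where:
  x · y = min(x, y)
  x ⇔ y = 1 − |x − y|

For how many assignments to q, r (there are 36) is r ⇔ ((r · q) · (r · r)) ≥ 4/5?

26

value 1: 21 assignments (counts)
value 4/5: 5 assignments (counts)
value 3/5: 4 assignments
value 2/5: 3 assignments
value 1/5: 2 assignments
value 0: 1 assignment
So 26 of the 36 assignments meet the threshold.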